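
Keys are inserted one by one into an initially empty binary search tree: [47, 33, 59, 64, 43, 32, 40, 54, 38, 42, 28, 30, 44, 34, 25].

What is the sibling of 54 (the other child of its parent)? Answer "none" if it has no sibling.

Insert 47: tree is empty, so 47 becomes the root.
Insert 33: 33 < 47 → go left. Place as left child of 47.
Insert 59: 59 > 47 → go right. Place as right child of 47.
Insert 64: 64 > 47 → go right; 64 > 59 → go right. Place as right child of 59.
Insert 43: 43 < 47 → go left; 43 > 33 → go right. Place as right child of 33.
Insert 32: 32 < 47 → go left; 32 < 33 → go left. Place as left child of 33.
Insert 40: 40 < 47 → go left; 40 > 33 → go right; 40 < 43 → go left. Place as left child of 43.
Insert 54: 54 > 47 → go right; 54 < 59 → go left. Place as left child of 59.
Insert 38: 38 < 47 → go left; 38 > 33 → go right; 38 < 43 → go left; 38 < 40 → go left. Place as left child of 40.
Insert 42: 42 < 47 → go left; 42 > 33 → go right; 42 < 43 → go left; 42 > 40 → go right. Place as right child of 40.
Insert 28: 28 < 47 → go left; 28 < 33 → go left; 28 < 32 → go left. Place as left child of 32.
Insert 30: 30 < 47 → go left; 30 < 33 → go left; 30 < 32 → go left; 30 > 28 → go right. Place as right child of 28.
Insert 44: 44 < 47 → go left; 44 > 33 → go right; 44 > 43 → go right. Place as right child of 43.
Insert 34: 34 < 47 → go left; 34 > 33 → go right; 34 < 43 → go left; 34 < 40 → go left; 34 < 38 → go left. Place as left child of 38.
Insert 25: 25 < 47 → go left; 25 < 33 → go left; 25 < 32 → go left; 25 < 28 → go left. Place as left child of 28.

54's parent is 59; the other child of 59 is 64.

64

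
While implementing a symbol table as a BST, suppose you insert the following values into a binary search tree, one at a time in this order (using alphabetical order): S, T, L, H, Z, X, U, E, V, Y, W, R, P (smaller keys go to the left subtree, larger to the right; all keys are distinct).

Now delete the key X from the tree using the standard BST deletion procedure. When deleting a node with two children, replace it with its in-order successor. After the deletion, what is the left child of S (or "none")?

L

Insert S: tree is empty, so S becomes the root.
Insert T: T > S → go right. Place as right child of S.
Insert L: L < S → go left. Place as left child of S.
Insert H: H < S → go left; H < L → go left. Place as left child of L.
Insert Z: Z > S → go right; Z > T → go right. Place as right child of T.
Insert X: X > S → go right; X > T → go right; X < Z → go left. Place as left child of Z.
Insert U: U > S → go right; U > T → go right; U < Z → go left; U < X → go left. Place as left child of X.
Insert E: E < S → go left; E < L → go left; E < H → go left. Place as left child of H.
Insert V: V > S → go right; V > T → go right; V < Z → go left; V < X → go left; V > U → go right. Place as right child of U.
Insert Y: Y > S → go right; Y > T → go right; Y < Z → go left; Y > X → go right. Place as right child of X.
Insert W: W > S → go right; W > T → go right; W < Z → go left; W < X → go left; W > U → go right; W > V → go right. Place as right child of V.
Insert R: R < S → go left; R > L → go right. Place as right child of L.
Insert P: P < S → go left; P > L → go right; P < R → go left. Place as left child of R.

Delete X (two children — replace with in-order successor).
After deletion, S's left child: L.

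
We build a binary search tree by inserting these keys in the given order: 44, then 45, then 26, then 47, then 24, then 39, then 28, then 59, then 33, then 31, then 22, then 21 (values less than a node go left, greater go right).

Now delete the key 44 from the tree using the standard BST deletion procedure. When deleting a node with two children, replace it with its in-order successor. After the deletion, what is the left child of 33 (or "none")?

31

Insert 44: tree is empty, so 44 becomes the root.
Insert 45: 45 > 44 → go right. Place as right child of 44.
Insert 26: 26 < 44 → go left. Place as left child of 44.
Insert 47: 47 > 44 → go right; 47 > 45 → go right. Place as right child of 45.
Insert 24: 24 < 44 → go left; 24 < 26 → go left. Place as left child of 26.
Insert 39: 39 < 44 → go left; 39 > 26 → go right. Place as right child of 26.
Insert 28: 28 < 44 → go left; 28 > 26 → go right; 28 < 39 → go left. Place as left child of 39.
Insert 59: 59 > 44 → go right; 59 > 45 → go right; 59 > 47 → go right. Place as right child of 47.
Insert 33: 33 < 44 → go left; 33 > 26 → go right; 33 < 39 → go left; 33 > 28 → go right. Place as right child of 28.
Insert 31: 31 < 44 → go left; 31 > 26 → go right; 31 < 39 → go left; 31 > 28 → go right; 31 < 33 → go left. Place as left child of 33.
Insert 22: 22 < 44 → go left; 22 < 26 → go left; 22 < 24 → go left. Place as left child of 24.
Insert 21: 21 < 44 → go left; 21 < 26 → go left; 21 < 24 → go left; 21 < 22 → go left. Place as left child of 22.

Delete 44 (two children — replace with in-order successor).
After deletion, 33's left child: 31.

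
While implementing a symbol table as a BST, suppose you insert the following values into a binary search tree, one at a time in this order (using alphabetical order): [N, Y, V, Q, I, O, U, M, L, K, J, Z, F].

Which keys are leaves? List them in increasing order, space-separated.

F J O U Z

N: root
Y: right child of N (depth 1)
V: left child of Y (depth 2)
Q: left child of V (depth 3)
I: left child of N (depth 1)
O: left child of Q (depth 4)
U: right child of Q (depth 4)
M: right child of I (depth 2)
L: left child of M (depth 3)
K: left child of L (depth 4)
J: left child of K (depth 5)
Z: right child of Y (depth 2)
F: left child of I (depth 2)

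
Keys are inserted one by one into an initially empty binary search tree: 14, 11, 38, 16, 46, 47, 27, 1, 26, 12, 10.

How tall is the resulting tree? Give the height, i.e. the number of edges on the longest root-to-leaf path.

4

Insert 14: tree is empty, so 14 becomes the root.
Insert 11: 11 < 14 → go left. Place as left child of 14.
Insert 38: 38 > 14 → go right. Place as right child of 14.
Insert 16: 16 > 14 → go right; 16 < 38 → go left. Place as left child of 38.
Insert 46: 46 > 14 → go right; 46 > 38 → go right. Place as right child of 38.
Insert 47: 47 > 14 → go right; 47 > 38 → go right; 47 > 46 → go right. Place as right child of 46.
Insert 27: 27 > 14 → go right; 27 < 38 → go left; 27 > 16 → go right. Place as right child of 16.
Insert 1: 1 < 14 → go left; 1 < 11 → go left. Place as left child of 11.
Insert 26: 26 > 14 → go right; 26 < 38 → go left; 26 > 16 → go right; 26 < 27 → go left. Place as left child of 27.
Insert 12: 12 < 14 → go left; 12 > 11 → go right. Place as right child of 11.
Insert 10: 10 < 14 → go left; 10 < 11 → go left; 10 > 1 → go right. Place as right child of 1.

The deepest node is 26 at depth 4.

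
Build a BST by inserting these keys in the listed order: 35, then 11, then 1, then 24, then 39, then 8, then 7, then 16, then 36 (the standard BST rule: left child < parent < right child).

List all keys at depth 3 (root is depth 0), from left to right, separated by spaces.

35: root
11: left child of 35 (depth 1)
1: left child of 11 (depth 2)
24: right child of 11 (depth 2)
39: right child of 35 (depth 1)
8: right child of 1 (depth 3)
7: left child of 8 (depth 4)
16: left child of 24 (depth 3)
36: left child of 39 (depth 2)

8 16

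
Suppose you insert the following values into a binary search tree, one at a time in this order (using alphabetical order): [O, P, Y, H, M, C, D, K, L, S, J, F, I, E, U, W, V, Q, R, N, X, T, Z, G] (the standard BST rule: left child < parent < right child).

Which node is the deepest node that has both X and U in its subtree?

O: root
P: right child of O (depth 1)
Y: right child of P (depth 2)
H: left child of O (depth 1)
M: right child of H (depth 2)
C: left child of H (depth 2)
D: right child of C (depth 3)
K: left child of M (depth 3)
L: right child of K (depth 4)
S: left child of Y (depth 3)
J: left child of K (depth 4)
F: right child of D (depth 4)
I: left child of J (depth 5)
E: left child of F (depth 5)
U: right child of S (depth 4)
W: right child of U (depth 5)
V: left child of W (depth 6)
Q: left child of S (depth 4)
R: right child of Q (depth 5)
N: right child of M (depth 3)
X: right child of W (depth 6)
T: left child of U (depth 5)
Z: right child of Y (depth 3)
G: right child of F (depth 5)

Path to X: O → P → Y → S → U → W → X
Path to U: O → P → Y → S → U
U lies on both paths and is an ancestor of the other node.

U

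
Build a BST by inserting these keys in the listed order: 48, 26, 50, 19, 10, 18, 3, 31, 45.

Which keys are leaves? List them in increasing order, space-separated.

3 18 45 50

Insert 48: tree is empty, so 48 becomes the root.
Insert 26: 26 < 48 → go left. Place as left child of 48.
Insert 50: 50 > 48 → go right. Place as right child of 48.
Insert 19: 19 < 48 → go left; 19 < 26 → go left. Place as left child of 26.
Insert 10: 10 < 48 → go left; 10 < 26 → go left; 10 < 19 → go left. Place as left child of 19.
Insert 18: 18 < 48 → go left; 18 < 26 → go left; 18 < 19 → go left; 18 > 10 → go right. Place as right child of 10.
Insert 3: 3 < 48 → go left; 3 < 26 → go left; 3 < 19 → go left; 3 < 10 → go left. Place as left child of 10.
Insert 31: 31 < 48 → go left; 31 > 26 → go right. Place as right child of 26.
Insert 45: 45 < 48 → go left; 45 > 26 → go right; 45 > 31 → go right. Place as right child of 31.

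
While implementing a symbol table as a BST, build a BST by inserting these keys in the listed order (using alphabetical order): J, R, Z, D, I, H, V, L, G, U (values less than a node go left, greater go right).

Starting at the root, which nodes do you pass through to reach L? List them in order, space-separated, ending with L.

J R L

Resulting structure (node: left, right):
  J: L=D, R=R
  R: L=L, R=Z
  Z: L=V, R=–
  D: L=–, R=I
  I: L=H, R=–
  H: L=G, R=–
  V: L=U, R=–
  L: L=–, R=–
  G: L=–, R=–
  U: L=–, R=–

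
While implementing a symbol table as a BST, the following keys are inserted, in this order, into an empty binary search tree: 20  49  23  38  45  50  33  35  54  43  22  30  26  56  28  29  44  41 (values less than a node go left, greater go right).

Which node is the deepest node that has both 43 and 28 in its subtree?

20: root
49: right child of 20 (depth 1)
23: left child of 49 (depth 2)
38: right child of 23 (depth 3)
45: right child of 38 (depth 4)
50: right child of 49 (depth 2)
33: left child of 38 (depth 4)
35: right child of 33 (depth 5)
54: right child of 50 (depth 3)
43: left child of 45 (depth 5)
22: left child of 23 (depth 3)
30: left child of 33 (depth 5)
26: left child of 30 (depth 6)
56: right child of 54 (depth 4)
28: right child of 26 (depth 7)
29: right child of 28 (depth 8)
44: right child of 43 (depth 6)
41: left child of 43 (depth 6)

Path to 43: 20 → 49 → 23 → 38 → 45 → 43
Path to 28: 20 → 49 → 23 → 38 → 33 → 30 → 26 → 28
The paths share a prefix ending at 38, then split left and right.

38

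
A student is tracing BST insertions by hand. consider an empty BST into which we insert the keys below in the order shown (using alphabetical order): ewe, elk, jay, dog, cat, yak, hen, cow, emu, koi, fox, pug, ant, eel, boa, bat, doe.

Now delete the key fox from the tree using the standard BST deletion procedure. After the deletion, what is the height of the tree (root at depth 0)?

6

Insert ewe: tree is empty, so ewe becomes the root.
Insert elk: elk < ewe → go left. Place as left child of ewe.
Insert jay: jay > ewe → go right. Place as right child of ewe.
Insert dog: dog < ewe → go left; dog < elk → go left. Place as left child of elk.
Insert cat: cat < ewe → go left; cat < elk → go left; cat < dog → go left. Place as left child of dog.
Insert yak: yak > ewe → go right; yak > jay → go right. Place as right child of jay.
Insert hen: hen > ewe → go right; hen < jay → go left. Place as left child of jay.
Insert cow: cow < ewe → go left; cow < elk → go left; cow < dog → go left; cow > cat → go right. Place as right child of cat.
Insert emu: emu < ewe → go left; emu > elk → go right. Place as right child of elk.
Insert koi: koi > ewe → go right; koi > jay → go right; koi < yak → go left. Place as left child of yak.
Insert fox: fox > ewe → go right; fox < jay → go left; fox < hen → go left. Place as left child of hen.
Insert pug: pug > ewe → go right; pug > jay → go right; pug < yak → go left; pug > koi → go right. Place as right child of koi.
Insert ant: ant < ewe → go left; ant < elk → go left; ant < dog → go left; ant < cat → go left. Place as left child of cat.
Insert eel: eel < ewe → go left; eel < elk → go left; eel > dog → go right. Place as right child of dog.
Insert boa: boa < ewe → go left; boa < elk → go left; boa < dog → go left; boa < cat → go left; boa > ant → go right. Place as right child of ant.
Insert bat: bat < ewe → go left; bat < elk → go left; bat < dog → go left; bat < cat → go left; bat > ant → go right; bat < boa → go left. Place as left child of boa.
Insert doe: doe < ewe → go left; doe < elk → go left; doe < dog → go left; doe > cat → go right; doe > cow → go right. Place as right child of cow.

Delete fox (at most one child — splice it out).
After deletion, deepest node is bat at depth 6.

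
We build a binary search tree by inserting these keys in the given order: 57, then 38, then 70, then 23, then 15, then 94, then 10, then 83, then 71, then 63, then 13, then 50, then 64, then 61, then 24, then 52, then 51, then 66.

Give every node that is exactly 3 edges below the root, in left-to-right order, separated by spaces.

57: root
38: left child of 57 (depth 1)
70: right child of 57 (depth 1)
23: left child of 38 (depth 2)
15: left child of 23 (depth 3)
94: right child of 70 (depth 2)
10: left child of 15 (depth 4)
83: left child of 94 (depth 3)
71: left child of 83 (depth 4)
63: left child of 70 (depth 2)
13: right child of 10 (depth 5)
50: right child of 38 (depth 2)
64: right child of 63 (depth 3)
61: left child of 63 (depth 3)
24: right child of 23 (depth 3)
52: right child of 50 (depth 3)
51: left child of 52 (depth 4)
66: right child of 64 (depth 4)

15 24 52 61 64 83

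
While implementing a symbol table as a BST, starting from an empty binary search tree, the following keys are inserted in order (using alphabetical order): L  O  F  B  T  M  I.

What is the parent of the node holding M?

O

L: root
O: right child of L (depth 1)
F: left child of L (depth 1)
B: left child of F (depth 2)
T: right child of O (depth 2)
M: left child of O (depth 2)
I: right child of F (depth 2)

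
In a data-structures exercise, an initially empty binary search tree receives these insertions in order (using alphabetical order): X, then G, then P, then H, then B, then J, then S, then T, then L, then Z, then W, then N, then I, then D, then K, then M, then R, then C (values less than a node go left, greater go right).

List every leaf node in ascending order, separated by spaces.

C I K M R W Z

X: root
G: left child of X (depth 1)
P: right child of G (depth 2)
H: left child of P (depth 3)
B: left child of G (depth 2)
J: right child of H (depth 4)
S: right child of P (depth 3)
T: right child of S (depth 4)
L: right child of J (depth 5)
Z: right child of X (depth 1)
W: right child of T (depth 5)
N: right child of L (depth 6)
I: left child of J (depth 5)
D: right child of B (depth 3)
K: left child of L (depth 6)
M: left child of N (depth 7)
R: left child of S (depth 4)
C: left child of D (depth 4)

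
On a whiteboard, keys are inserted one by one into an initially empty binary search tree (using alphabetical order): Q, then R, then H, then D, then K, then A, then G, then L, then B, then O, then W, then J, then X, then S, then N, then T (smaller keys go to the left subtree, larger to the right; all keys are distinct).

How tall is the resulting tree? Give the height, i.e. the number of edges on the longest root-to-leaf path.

5

Insert Q: tree is empty, so Q becomes the root.
Insert R: R > Q → go right. Place as right child of Q.
Insert H: H < Q → go left. Place as left child of Q.
Insert D: D < Q → go left; D < H → go left. Place as left child of H.
Insert K: K < Q → go left; K > H → go right. Place as right child of H.
Insert A: A < Q → go left; A < H → go left; A < D → go left. Place as left child of D.
Insert G: G < Q → go left; G < H → go left; G > D → go right. Place as right child of D.
Insert L: L < Q → go left; L > H → go right; L > K → go right. Place as right child of K.
Insert B: B < Q → go left; B < H → go left; B < D → go left; B > A → go right. Place as right child of A.
Insert O: O < Q → go left; O > H → go right; O > K → go right; O > L → go right. Place as right child of L.
Insert W: W > Q → go right; W > R → go right. Place as right child of R.
Insert J: J < Q → go left; J > H → go right; J < K → go left. Place as left child of K.
Insert X: X > Q → go right; X > R → go right; X > W → go right. Place as right child of W.
Insert S: S > Q → go right; S > R → go right; S < W → go left. Place as left child of W.
Insert N: N < Q → go left; N > H → go right; N > K → go right; N > L → go right; N < O → go left. Place as left child of O.
Insert T: T > Q → go right; T > R → go right; T < W → go left; T > S → go right. Place as right child of S.

The deepest node is N at depth 5.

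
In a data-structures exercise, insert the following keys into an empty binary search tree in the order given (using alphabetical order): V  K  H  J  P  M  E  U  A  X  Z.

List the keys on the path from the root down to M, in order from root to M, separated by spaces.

V K P M

V: root
K: left child of V (depth 1)
H: left child of K (depth 2)
J: right child of H (depth 3)
P: right child of K (depth 2)
M: left child of P (depth 3)
E: left child of H (depth 3)
U: right child of P (depth 3)
A: left child of E (depth 4)
X: right child of V (depth 1)
Z: right child of X (depth 2)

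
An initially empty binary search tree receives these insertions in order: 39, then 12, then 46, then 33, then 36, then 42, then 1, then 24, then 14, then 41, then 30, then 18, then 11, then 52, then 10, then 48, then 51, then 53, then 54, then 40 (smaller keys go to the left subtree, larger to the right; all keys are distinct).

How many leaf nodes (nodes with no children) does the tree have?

Insert 39: tree is empty, so 39 becomes the root.
Insert 12: 12 < 39 → go left. Place as left child of 39.
Insert 46: 46 > 39 → go right. Place as right child of 39.
Insert 33: 33 < 39 → go left; 33 > 12 → go right. Place as right child of 12.
Insert 36: 36 < 39 → go left; 36 > 12 → go right; 36 > 33 → go right. Place as right child of 33.
Insert 42: 42 > 39 → go right; 42 < 46 → go left. Place as left child of 46.
Insert 1: 1 < 39 → go left; 1 < 12 → go left. Place as left child of 12.
Insert 24: 24 < 39 → go left; 24 > 12 → go right; 24 < 33 → go left. Place as left child of 33.
Insert 14: 14 < 39 → go left; 14 > 12 → go right; 14 < 33 → go left; 14 < 24 → go left. Place as left child of 24.
Insert 41: 41 > 39 → go right; 41 < 46 → go left; 41 < 42 → go left. Place as left child of 42.
Insert 30: 30 < 39 → go left; 30 > 12 → go right; 30 < 33 → go left; 30 > 24 → go right. Place as right child of 24.
Insert 18: 18 < 39 → go left; 18 > 12 → go right; 18 < 33 → go left; 18 < 24 → go left; 18 > 14 → go right. Place as right child of 14.
Insert 11: 11 < 39 → go left; 11 < 12 → go left; 11 > 1 → go right. Place as right child of 1.
Insert 52: 52 > 39 → go right; 52 > 46 → go right. Place as right child of 46.
Insert 10: 10 < 39 → go left; 10 < 12 → go left; 10 > 1 → go right; 10 < 11 → go left. Place as left child of 11.
Insert 48: 48 > 39 → go right; 48 > 46 → go right; 48 < 52 → go left. Place as left child of 52.
Insert 51: 51 > 39 → go right; 51 > 46 → go right; 51 < 52 → go left; 51 > 48 → go right. Place as right child of 48.
Insert 53: 53 > 39 → go right; 53 > 46 → go right; 53 > 52 → go right. Place as right child of 52.
Insert 54: 54 > 39 → go right; 54 > 46 → go right; 54 > 52 → go right; 54 > 53 → go right. Place as right child of 53.
Insert 40: 40 > 39 → go right; 40 < 46 → go left; 40 < 42 → go left; 40 < 41 → go left. Place as left child of 41.

Leaves: 10, 18, 30, 36, 40, 51, 54 — 7 in total.

7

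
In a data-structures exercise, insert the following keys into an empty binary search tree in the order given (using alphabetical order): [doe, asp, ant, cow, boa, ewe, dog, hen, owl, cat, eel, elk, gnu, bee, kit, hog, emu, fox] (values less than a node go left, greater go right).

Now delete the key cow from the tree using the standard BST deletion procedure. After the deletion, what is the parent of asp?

doe

Insert doe: tree is empty, so doe becomes the root.
Insert asp: asp < doe → go left. Place as left child of doe.
Insert ant: ant < doe → go left; ant < asp → go left. Place as left child of asp.
Insert cow: cow < doe → go left; cow > asp → go right. Place as right child of asp.
Insert boa: boa < doe → go left; boa > asp → go right; boa < cow → go left. Place as left child of cow.
Insert ewe: ewe > doe → go right. Place as right child of doe.
Insert dog: dog > doe → go right; dog < ewe → go left. Place as left child of ewe.
Insert hen: hen > doe → go right; hen > ewe → go right. Place as right child of ewe.
Insert owl: owl > doe → go right; owl > ewe → go right; owl > hen → go right. Place as right child of hen.
Insert cat: cat < doe → go left; cat > asp → go right; cat < cow → go left; cat > boa → go right. Place as right child of boa.
Insert eel: eel > doe → go right; eel < ewe → go left; eel > dog → go right. Place as right child of dog.
Insert elk: elk > doe → go right; elk < ewe → go left; elk > dog → go right; elk > eel → go right. Place as right child of eel.
Insert gnu: gnu > doe → go right; gnu > ewe → go right; gnu < hen → go left. Place as left child of hen.
Insert bee: bee < doe → go left; bee > asp → go right; bee < cow → go left; bee < boa → go left. Place as left child of boa.
Insert kit: kit > doe → go right; kit > ewe → go right; kit > hen → go right; kit < owl → go left. Place as left child of owl.
Insert hog: hog > doe → go right; hog > ewe → go right; hog > hen → go right; hog < owl → go left; hog < kit → go left. Place as left child of kit.
Insert emu: emu > doe → go right; emu < ewe → go left; emu > dog → go right; emu > eel → go right; emu > elk → go right. Place as right child of elk.
Insert fox: fox > doe → go right; fox > ewe → go right; fox < hen → go left; fox < gnu → go left. Place as left child of gnu.

Delete cow (at most one child — splice it out).
After deletion, asp's parent is doe.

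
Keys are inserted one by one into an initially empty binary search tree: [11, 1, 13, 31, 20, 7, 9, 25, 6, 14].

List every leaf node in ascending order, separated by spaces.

Resulting structure (node: left, right):
  11: L=1, R=13
  1: L=–, R=7
  13: L=–, R=31
  31: L=20, R=–
  20: L=14, R=25
  7: L=6, R=9
  9: L=–, R=–
  25: L=–, R=–
  6: L=–, R=–
  14: L=–, R=–

6 9 14 25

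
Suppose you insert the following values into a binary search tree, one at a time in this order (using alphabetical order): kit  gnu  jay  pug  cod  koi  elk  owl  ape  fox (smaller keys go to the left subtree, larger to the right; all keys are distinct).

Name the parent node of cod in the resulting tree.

gnu

kit: root
gnu: left child of kit (depth 1)
jay: right child of gnu (depth 2)
pug: right child of kit (depth 1)
cod: left child of gnu (depth 2)
koi: left child of pug (depth 2)
elk: right child of cod (depth 3)
owl: right child of koi (depth 3)
ape: left child of cod (depth 3)
fox: right child of elk (depth 4)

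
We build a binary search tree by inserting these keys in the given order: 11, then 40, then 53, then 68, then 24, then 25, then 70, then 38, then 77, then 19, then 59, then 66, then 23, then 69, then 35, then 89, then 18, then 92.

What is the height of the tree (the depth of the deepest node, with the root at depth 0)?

Insert 11: tree is empty, so 11 becomes the root.
Insert 40: 40 > 11 → go right. Place as right child of 11.
Insert 53: 53 > 11 → go right; 53 > 40 → go right. Place as right child of 40.
Insert 68: 68 > 11 → go right; 68 > 40 → go right; 68 > 53 → go right. Place as right child of 53.
Insert 24: 24 > 11 → go right; 24 < 40 → go left. Place as left child of 40.
Insert 25: 25 > 11 → go right; 25 < 40 → go left; 25 > 24 → go right. Place as right child of 24.
Insert 70: 70 > 11 → go right; 70 > 40 → go right; 70 > 53 → go right; 70 > 68 → go right. Place as right child of 68.
Insert 38: 38 > 11 → go right; 38 < 40 → go left; 38 > 24 → go right; 38 > 25 → go right. Place as right child of 25.
Insert 77: 77 > 11 → go right; 77 > 40 → go right; 77 > 53 → go right; 77 > 68 → go right; 77 > 70 → go right. Place as right child of 70.
Insert 19: 19 > 11 → go right; 19 < 40 → go left; 19 < 24 → go left. Place as left child of 24.
Insert 59: 59 > 11 → go right; 59 > 40 → go right; 59 > 53 → go right; 59 < 68 → go left. Place as left child of 68.
Insert 66: 66 > 11 → go right; 66 > 40 → go right; 66 > 53 → go right; 66 < 68 → go left; 66 > 59 → go right. Place as right child of 59.
Insert 23: 23 > 11 → go right; 23 < 40 → go left; 23 < 24 → go left; 23 > 19 → go right. Place as right child of 19.
Insert 69: 69 > 11 → go right; 69 > 40 → go right; 69 > 53 → go right; 69 > 68 → go right; 69 < 70 → go left. Place as left child of 70.
Insert 35: 35 > 11 → go right; 35 < 40 → go left; 35 > 24 → go right; 35 > 25 → go right; 35 < 38 → go left. Place as left child of 38.
Insert 89: 89 > 11 → go right; 89 > 40 → go right; 89 > 53 → go right; 89 > 68 → go right; 89 > 70 → go right; 89 > 77 → go right. Place as right child of 77.
Insert 18: 18 > 11 → go right; 18 < 40 → go left; 18 < 24 → go left; 18 < 19 → go left. Place as left child of 19.
Insert 92: 92 > 11 → go right; 92 > 40 → go right; 92 > 53 → go right; 92 > 68 → go right; 92 > 70 → go right; 92 > 77 → go right; 92 > 89 → go right. Place as right child of 89.

The deepest node is 92 at depth 7.

7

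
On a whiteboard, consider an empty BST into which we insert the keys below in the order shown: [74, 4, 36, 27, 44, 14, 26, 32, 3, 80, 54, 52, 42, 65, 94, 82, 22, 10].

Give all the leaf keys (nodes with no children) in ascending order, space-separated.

Resulting structure (node: left, right):
  74: L=4, R=80
  4: L=3, R=36
  36: L=27, R=44
  27: L=14, R=32
  44: L=42, R=54
  14: L=10, R=26
  26: L=22, R=–
  32: L=–, R=–
  3: L=–, R=–
  80: L=–, R=94
  54: L=52, R=65
  52: L=–, R=–
  42: L=–, R=–
  65: L=–, R=–
  94: L=82, R=–
  82: L=–, R=–
  22: L=–, R=–
  10: L=–, R=–

3 10 22 32 42 52 65 82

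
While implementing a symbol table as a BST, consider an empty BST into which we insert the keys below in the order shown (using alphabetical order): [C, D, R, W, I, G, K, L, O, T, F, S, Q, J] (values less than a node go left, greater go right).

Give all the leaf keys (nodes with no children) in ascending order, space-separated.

F J Q S

Insert C: tree is empty, so C becomes the root.
Insert D: D > C → go right. Place as right child of C.
Insert R: R > C → go right; R > D → go right. Place as right child of D.
Insert W: W > C → go right; W > D → go right; W > R → go right. Place as right child of R.
Insert I: I > C → go right; I > D → go right; I < R → go left. Place as left child of R.
Insert G: G > C → go right; G > D → go right; G < R → go left; G < I → go left. Place as left child of I.
Insert K: K > C → go right; K > D → go right; K < R → go left; K > I → go right. Place as right child of I.
Insert L: L > C → go right; L > D → go right; L < R → go left; L > I → go right; L > K → go right. Place as right child of K.
Insert O: O > C → go right; O > D → go right; O < R → go left; O > I → go right; O > K → go right; O > L → go right. Place as right child of L.
Insert T: T > C → go right; T > D → go right; T > R → go right; T < W → go left. Place as left child of W.
Insert F: F > C → go right; F > D → go right; F < R → go left; F < I → go left; F < G → go left. Place as left child of G.
Insert S: S > C → go right; S > D → go right; S > R → go right; S < W → go left; S < T → go left. Place as left child of T.
Insert Q: Q > C → go right; Q > D → go right; Q < R → go left; Q > I → go right; Q > K → go right; Q > L → go right; Q > O → go right. Place as right child of O.
Insert J: J > C → go right; J > D → go right; J < R → go left; J > I → go right; J < K → go left. Place as left child of K.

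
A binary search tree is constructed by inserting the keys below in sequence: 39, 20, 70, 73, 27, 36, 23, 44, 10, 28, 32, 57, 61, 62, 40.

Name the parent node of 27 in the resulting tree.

Insert 39: tree is empty, so 39 becomes the root.
Insert 20: 20 < 39 → go left. Place as left child of 39.
Insert 70: 70 > 39 → go right. Place as right child of 39.
Insert 73: 73 > 39 → go right; 73 > 70 → go right. Place as right child of 70.
Insert 27: 27 < 39 → go left; 27 > 20 → go right. Place as right child of 20.
Insert 36: 36 < 39 → go left; 36 > 20 → go right; 36 > 27 → go right. Place as right child of 27.
Insert 23: 23 < 39 → go left; 23 > 20 → go right; 23 < 27 → go left. Place as left child of 27.
Insert 44: 44 > 39 → go right; 44 < 70 → go left. Place as left child of 70.
Insert 10: 10 < 39 → go left; 10 < 20 → go left. Place as left child of 20.
Insert 28: 28 < 39 → go left; 28 > 20 → go right; 28 > 27 → go right; 28 < 36 → go left. Place as left child of 36.
Insert 32: 32 < 39 → go left; 32 > 20 → go right; 32 > 27 → go right; 32 < 36 → go left; 32 > 28 → go right. Place as right child of 28.
Insert 57: 57 > 39 → go right; 57 < 70 → go left; 57 > 44 → go right. Place as right child of 44.
Insert 61: 61 > 39 → go right; 61 < 70 → go left; 61 > 44 → go right; 61 > 57 → go right. Place as right child of 57.
Insert 62: 62 > 39 → go right; 62 < 70 → go left; 62 > 44 → go right; 62 > 57 → go right; 62 > 61 → go right. Place as right child of 61.
Insert 40: 40 > 39 → go right; 40 < 70 → go left; 40 < 44 → go left. Place as left child of 44.

20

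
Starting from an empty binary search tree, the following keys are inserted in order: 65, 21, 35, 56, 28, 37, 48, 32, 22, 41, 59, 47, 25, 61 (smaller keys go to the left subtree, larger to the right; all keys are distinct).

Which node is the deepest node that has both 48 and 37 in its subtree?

Insert 65: tree is empty, so 65 becomes the root.
Insert 21: 21 < 65 → go left. Place as left child of 65.
Insert 35: 35 < 65 → go left; 35 > 21 → go right. Place as right child of 21.
Insert 56: 56 < 65 → go left; 56 > 21 → go right; 56 > 35 → go right. Place as right child of 35.
Insert 28: 28 < 65 → go left; 28 > 21 → go right; 28 < 35 → go left. Place as left child of 35.
Insert 37: 37 < 65 → go left; 37 > 21 → go right; 37 > 35 → go right; 37 < 56 → go left. Place as left child of 56.
Insert 48: 48 < 65 → go left; 48 > 21 → go right; 48 > 35 → go right; 48 < 56 → go left; 48 > 37 → go right. Place as right child of 37.
Insert 32: 32 < 65 → go left; 32 > 21 → go right; 32 < 35 → go left; 32 > 28 → go right. Place as right child of 28.
Insert 22: 22 < 65 → go left; 22 > 21 → go right; 22 < 35 → go left; 22 < 28 → go left. Place as left child of 28.
Insert 41: 41 < 65 → go left; 41 > 21 → go right; 41 > 35 → go right; 41 < 56 → go left; 41 > 37 → go right; 41 < 48 → go left. Place as left child of 48.
Insert 59: 59 < 65 → go left; 59 > 21 → go right; 59 > 35 → go right; 59 > 56 → go right. Place as right child of 56.
Insert 47: 47 < 65 → go left; 47 > 21 → go right; 47 > 35 → go right; 47 < 56 → go left; 47 > 37 → go right; 47 < 48 → go left; 47 > 41 → go right. Place as right child of 41.
Insert 25: 25 < 65 → go left; 25 > 21 → go right; 25 < 35 → go left; 25 < 28 → go left; 25 > 22 → go right. Place as right child of 22.
Insert 61: 61 < 65 → go left; 61 > 21 → go right; 61 > 35 → go right; 61 > 56 → go right; 61 > 59 → go right. Place as right child of 59.

Path to 48: 65 → 21 → 35 → 56 → 37 → 48
Path to 37: 65 → 21 → 35 → 56 → 37
37 lies on both paths and is an ancestor of the other node.

37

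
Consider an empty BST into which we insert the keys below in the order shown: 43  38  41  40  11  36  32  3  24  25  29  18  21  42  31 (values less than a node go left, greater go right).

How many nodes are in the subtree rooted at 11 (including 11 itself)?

10

43: root
38: left child of 43 (depth 1)
41: right child of 38 (depth 2)
40: left child of 41 (depth 3)
11: left child of 38 (depth 2)
36: right child of 11 (depth 3)
32: left child of 36 (depth 4)
3: left child of 11 (depth 3)
24: left child of 32 (depth 5)
25: right child of 24 (depth 6)
29: right child of 25 (depth 7)
18: left child of 24 (depth 6)
21: right child of 18 (depth 7)
42: right child of 41 (depth 3)
31: right child of 29 (depth 8)

Subtree rooted at 11 contains: 11, 3, 36, 32, 24, 18, 21, 25, 29, 31 — 10 nodes.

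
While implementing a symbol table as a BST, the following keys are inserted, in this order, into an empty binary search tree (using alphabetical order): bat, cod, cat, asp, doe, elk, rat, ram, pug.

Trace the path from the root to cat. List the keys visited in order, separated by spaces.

Insert bat: tree is empty, so bat becomes the root.
Insert cod: cod > bat → go right. Place as right child of bat.
Insert cat: cat > bat → go right; cat < cod → go left. Place as left child of cod.
Insert asp: asp < bat → go left. Place as left child of bat.
Insert doe: doe > bat → go right; doe > cod → go right. Place as right child of cod.
Insert elk: elk > bat → go right; elk > cod → go right; elk > doe → go right. Place as right child of doe.
Insert rat: rat > bat → go right; rat > cod → go right; rat > doe → go right; rat > elk → go right. Place as right child of elk.
Insert ram: ram > bat → go right; ram > cod → go right; ram > doe → go right; ram > elk → go right; ram < rat → go left. Place as left child of rat.
Insert pug: pug > bat → go right; pug > cod → go right; pug > doe → go right; pug > elk → go right; pug < rat → go left; pug < ram → go left. Place as left child of ram.

bat cod cat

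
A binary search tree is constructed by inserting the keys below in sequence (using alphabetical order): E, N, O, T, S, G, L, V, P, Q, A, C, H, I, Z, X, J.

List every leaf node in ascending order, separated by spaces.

E: root
N: right child of E (depth 1)
O: right child of N (depth 2)
T: right child of O (depth 3)
S: left child of T (depth 4)
G: left child of N (depth 2)
L: right child of G (depth 3)
V: right child of T (depth 4)
P: left child of S (depth 5)
Q: right child of P (depth 6)
A: left child of E (depth 1)
C: right child of A (depth 2)
H: left child of L (depth 4)
I: right child of H (depth 5)
Z: right child of V (depth 5)
X: left child of Z (depth 6)
J: right child of I (depth 6)

C J Q X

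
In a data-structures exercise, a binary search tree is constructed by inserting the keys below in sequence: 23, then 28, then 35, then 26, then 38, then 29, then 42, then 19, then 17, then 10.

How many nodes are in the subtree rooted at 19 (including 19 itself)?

3

23: root
28: right child of 23 (depth 1)
35: right child of 28 (depth 2)
26: left child of 28 (depth 2)
38: right child of 35 (depth 3)
29: left child of 35 (depth 3)
42: right child of 38 (depth 4)
19: left child of 23 (depth 1)
17: left child of 19 (depth 2)
10: left child of 17 (depth 3)

Subtree rooted at 19 contains: 19, 17, 10 — 3 nodes.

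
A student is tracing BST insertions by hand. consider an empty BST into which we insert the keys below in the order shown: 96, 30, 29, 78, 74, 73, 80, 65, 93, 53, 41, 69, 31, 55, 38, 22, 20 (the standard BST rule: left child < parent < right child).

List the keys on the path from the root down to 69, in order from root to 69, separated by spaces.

Resulting structure (node: left, right):
  96: L=30, R=–
  30: L=29, R=78
  29: L=22, R=–
  78: L=74, R=80
  74: L=73, R=–
  73: L=65, R=–
  80: L=–, R=93
  65: L=53, R=69
  93: L=–, R=–
  53: L=41, R=55
  41: L=31, R=–
  69: L=–, R=–
  31: L=–, R=38
  55: L=–, R=–
  38: L=–, R=–
  22: L=20, R=–
  20: L=–, R=–

96 30 78 74 73 65 69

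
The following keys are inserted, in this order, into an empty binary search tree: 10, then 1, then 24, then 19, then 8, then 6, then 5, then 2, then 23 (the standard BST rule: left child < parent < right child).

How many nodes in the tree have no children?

10: root
1: left child of 10 (depth 1)
24: right child of 10 (depth 1)
19: left child of 24 (depth 2)
8: right child of 1 (depth 2)
6: left child of 8 (depth 3)
5: left child of 6 (depth 4)
2: left child of 5 (depth 5)
23: right child of 19 (depth 3)

Leaves: 2, 23 — 2 in total.

2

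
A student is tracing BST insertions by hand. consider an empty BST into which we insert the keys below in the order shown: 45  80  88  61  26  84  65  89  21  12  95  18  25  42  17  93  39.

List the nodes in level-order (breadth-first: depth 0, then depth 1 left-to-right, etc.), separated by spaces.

45 26 80 21 42 61 88 12 25 39 65 84 89 18 95 17 93

45: root
80: right child of 45 (depth 1)
88: right child of 80 (depth 2)
61: left child of 80 (depth 2)
26: left child of 45 (depth 1)
84: left child of 88 (depth 3)
65: right child of 61 (depth 3)
89: right child of 88 (depth 3)
21: left child of 26 (depth 2)
12: left child of 21 (depth 3)
95: right child of 89 (depth 4)
18: right child of 12 (depth 4)
25: right child of 21 (depth 3)
42: right child of 26 (depth 2)
17: left child of 18 (depth 5)
93: left child of 95 (depth 5)
39: left child of 42 (depth 3)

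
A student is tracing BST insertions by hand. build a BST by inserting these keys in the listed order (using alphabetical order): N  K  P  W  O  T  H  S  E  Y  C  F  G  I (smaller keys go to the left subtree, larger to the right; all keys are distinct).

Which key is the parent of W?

N: root
K: left child of N (depth 1)
P: right child of N (depth 1)
W: right child of P (depth 2)
O: left child of P (depth 2)
T: left child of W (depth 3)
H: left child of K (depth 2)
S: left child of T (depth 4)
E: left child of H (depth 3)
Y: right child of W (depth 3)
C: left child of E (depth 4)
F: right child of E (depth 4)
G: right child of F (depth 5)
I: right child of H (depth 3)

P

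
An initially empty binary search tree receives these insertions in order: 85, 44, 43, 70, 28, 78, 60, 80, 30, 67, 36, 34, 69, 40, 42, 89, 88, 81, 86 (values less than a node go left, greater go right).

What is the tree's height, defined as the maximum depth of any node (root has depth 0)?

85: root
44: left child of 85 (depth 1)
43: left child of 44 (depth 2)
70: right child of 44 (depth 2)
28: left child of 43 (depth 3)
78: right child of 70 (depth 3)
60: left child of 70 (depth 3)
80: right child of 78 (depth 4)
30: right child of 28 (depth 4)
67: right child of 60 (depth 4)
36: right child of 30 (depth 5)
34: left child of 36 (depth 6)
69: right child of 67 (depth 5)
40: right child of 36 (depth 6)
42: right child of 40 (depth 7)
89: right child of 85 (depth 1)
88: left child of 89 (depth 2)
81: right child of 80 (depth 5)
86: left child of 88 (depth 3)

The deepest node is 42 at depth 7.

7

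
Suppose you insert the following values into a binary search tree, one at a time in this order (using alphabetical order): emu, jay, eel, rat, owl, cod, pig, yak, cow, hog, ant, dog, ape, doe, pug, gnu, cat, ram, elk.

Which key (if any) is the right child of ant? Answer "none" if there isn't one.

emu: root
jay: right child of emu (depth 1)
eel: left child of emu (depth 1)
rat: right child of jay (depth 2)
owl: left child of rat (depth 3)
cod: left child of eel (depth 2)
pig: right child of owl (depth 4)
yak: right child of rat (depth 3)
cow: right child of cod (depth 3)
hog: left child of jay (depth 2)
ant: left child of cod (depth 3)
dog: right child of cow (depth 4)
ape: right child of ant (depth 4)
doe: left child of dog (depth 5)
pug: right child of pig (depth 5)
gnu: left child of hog (depth 3)
cat: right child of ape (depth 5)
ram: right child of pug (depth 6)
elk: right child of eel (depth 2)

ape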